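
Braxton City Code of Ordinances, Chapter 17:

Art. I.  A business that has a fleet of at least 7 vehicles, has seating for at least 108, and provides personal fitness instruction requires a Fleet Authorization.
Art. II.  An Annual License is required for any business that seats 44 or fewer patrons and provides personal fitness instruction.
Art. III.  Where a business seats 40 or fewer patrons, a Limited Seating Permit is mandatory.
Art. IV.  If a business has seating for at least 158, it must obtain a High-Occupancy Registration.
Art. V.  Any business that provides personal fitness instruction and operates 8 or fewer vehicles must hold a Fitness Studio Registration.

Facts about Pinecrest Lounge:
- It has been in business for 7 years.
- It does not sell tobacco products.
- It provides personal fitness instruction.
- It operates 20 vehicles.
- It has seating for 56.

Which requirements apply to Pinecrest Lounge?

None

Art. I. vehicles 20 ≥ 7; seating 56 < 108; provides personal fitness instruction → Fleet Authorization not required.
Art. II. seating 56 > 44; provides personal fitness instruction → Annual License not required.
Art. III. seating 56 > 40 → Limited Seating Permit not required.
Art. IV. seating 56 < 158 → High-Occupancy Registration not required.
Art. V. provides personal fitness instruction; vehicles 20 > 8 → Fitness Studio Registration not required.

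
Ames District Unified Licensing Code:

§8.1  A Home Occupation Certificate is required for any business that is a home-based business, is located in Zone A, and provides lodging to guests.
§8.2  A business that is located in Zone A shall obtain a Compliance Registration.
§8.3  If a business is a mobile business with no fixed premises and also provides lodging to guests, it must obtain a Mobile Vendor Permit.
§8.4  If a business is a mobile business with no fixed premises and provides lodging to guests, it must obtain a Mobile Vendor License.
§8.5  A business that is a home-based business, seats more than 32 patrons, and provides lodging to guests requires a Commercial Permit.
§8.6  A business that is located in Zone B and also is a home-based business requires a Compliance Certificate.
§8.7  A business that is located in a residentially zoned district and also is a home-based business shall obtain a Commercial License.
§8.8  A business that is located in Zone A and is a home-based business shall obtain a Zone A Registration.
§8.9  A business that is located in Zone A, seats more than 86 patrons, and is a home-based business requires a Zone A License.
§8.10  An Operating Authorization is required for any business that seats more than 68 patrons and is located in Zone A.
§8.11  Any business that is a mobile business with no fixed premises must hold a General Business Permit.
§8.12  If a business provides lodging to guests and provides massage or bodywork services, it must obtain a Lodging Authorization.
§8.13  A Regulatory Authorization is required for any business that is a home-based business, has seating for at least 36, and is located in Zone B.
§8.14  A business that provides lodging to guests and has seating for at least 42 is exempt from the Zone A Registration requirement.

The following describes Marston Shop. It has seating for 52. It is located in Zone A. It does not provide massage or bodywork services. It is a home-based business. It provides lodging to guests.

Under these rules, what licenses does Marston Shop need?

§8.1 is a home-based business; is located in Zone A; provides lodging to guests → Home Occupation Certificate required.
§8.2 is located in Zone A → Compliance Registration required.
§8.3 is a home-based business (not: is a mobile business with no fixed premises); provides lodging to guests → Mobile Vendor Permit not required.
§8.4 is a home-based business (not: is a mobile business with no fixed premises); provides lodging to guests → Mobile Vendor License not required.
§8.5 is a home-based business; seating 52 > 32; provides lodging to guests → Commercial Permit required.
§8.6 is located in Zone A (not: is located in Zone B); is a home-based business → Compliance Certificate not required.
§8.7 is located in Zone A (not: is located in a residentially zoned district); is a home-based business → Commercial License not required.
§8.8 is located in Zone A; is a home-based business → Zone A Registration required.
§8.9 is located in Zone A; seating 52 ≤ 86; is a home-based business → Zone A License not required.
§8.10 seating 52 ≤ 68; is located in Zone A → Operating Authorization not required.
§8.11 is a home-based business (not: is a mobile business with no fixed premises) → General Business Permit not required.
§8.12 provides lodging to guests; does not provide massage or bodywork services → Lodging Authorization not required.
§8.13 is a home-based business; seating 52 ≥ 36; is located in Zone A (not: is located in Zone B) → Regulatory Authorization not required.
§8.14 provides lodging to guests; seating 52 ≥ 42 → exempt from Zone A Registration.

Commercial Permit, Compliance Registration, Home Occupation Certificate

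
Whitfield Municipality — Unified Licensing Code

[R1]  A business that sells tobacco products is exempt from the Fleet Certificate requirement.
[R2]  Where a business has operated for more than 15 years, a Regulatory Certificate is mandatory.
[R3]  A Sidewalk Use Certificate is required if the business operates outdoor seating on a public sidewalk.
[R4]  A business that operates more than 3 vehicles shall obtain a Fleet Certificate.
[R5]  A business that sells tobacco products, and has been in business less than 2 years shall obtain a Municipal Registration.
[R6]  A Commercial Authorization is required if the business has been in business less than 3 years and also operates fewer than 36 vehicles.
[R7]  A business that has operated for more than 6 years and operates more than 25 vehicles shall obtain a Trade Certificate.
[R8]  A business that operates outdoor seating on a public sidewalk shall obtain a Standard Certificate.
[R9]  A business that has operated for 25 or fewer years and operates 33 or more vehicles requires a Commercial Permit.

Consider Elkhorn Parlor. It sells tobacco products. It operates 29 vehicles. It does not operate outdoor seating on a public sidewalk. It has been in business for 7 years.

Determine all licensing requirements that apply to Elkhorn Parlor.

[R1] sells tobacco products → exempt from Fleet Certificate.
[R2] years in business 7 ≤ 15 → Regulatory Certificate not required.
[R3] does not operate outdoor seating on a public sidewalk → Sidewalk Use Certificate not required.
[R4] vehicles 29 > 3 → Fleet Certificate required.
[R5] sells tobacco products; years in business 7 ≥ 2 → Municipal Registration not required.
[R6] years in business 7 ≥ 3; vehicles 29 < 36 → Commercial Authorization not required.
[R7] years in business 7 > 6; vehicles 29 > 25 → Trade Certificate required.
[R8] does not operate outdoor seating on a public sidewalk → Standard Certificate not required.
[R9] years in business 7 ≤ 25; vehicles 29 < 33 → Commercial Permit not required.

Trade Certificate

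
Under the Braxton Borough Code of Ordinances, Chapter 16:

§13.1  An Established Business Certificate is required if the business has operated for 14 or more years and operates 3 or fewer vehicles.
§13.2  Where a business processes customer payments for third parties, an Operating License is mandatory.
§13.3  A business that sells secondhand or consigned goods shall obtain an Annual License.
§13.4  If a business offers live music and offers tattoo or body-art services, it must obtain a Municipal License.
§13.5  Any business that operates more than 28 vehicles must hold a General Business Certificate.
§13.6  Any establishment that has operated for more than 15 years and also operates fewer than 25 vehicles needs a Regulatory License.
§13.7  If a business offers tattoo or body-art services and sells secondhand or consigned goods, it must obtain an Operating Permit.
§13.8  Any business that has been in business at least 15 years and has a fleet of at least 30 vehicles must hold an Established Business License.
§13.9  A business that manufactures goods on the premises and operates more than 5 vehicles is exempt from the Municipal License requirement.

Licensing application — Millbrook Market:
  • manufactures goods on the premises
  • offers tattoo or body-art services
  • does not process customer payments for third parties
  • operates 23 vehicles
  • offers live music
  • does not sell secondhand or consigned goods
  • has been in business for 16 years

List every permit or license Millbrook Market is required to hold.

Regulatory License

§13.1 years in business 16 ≥ 14; vehicles 23 > 3 → Established Business Certificate not required.
§13.2 does not process customer payments for third parties → Operating License not required.
§13.3 does not sell secondhand or consigned goods → Annual License not required.
§13.4 offers live music; offers tattoo or body-art services → Municipal License required.
§13.5 vehicles 23 ≤ 28 → General Business Certificate not required.
§13.6 years in business 16 > 15; vehicles 23 < 25 → Regulatory License required.
§13.7 offers tattoo or body-art services; does not sell secondhand or consigned goods → Operating Permit not required.
§13.8 years in business 16 ≥ 15; vehicles 23 < 30 → Established Business License not required.
§13.9 manufactures goods on the premises; vehicles 23 > 5 → exempt from Municipal License.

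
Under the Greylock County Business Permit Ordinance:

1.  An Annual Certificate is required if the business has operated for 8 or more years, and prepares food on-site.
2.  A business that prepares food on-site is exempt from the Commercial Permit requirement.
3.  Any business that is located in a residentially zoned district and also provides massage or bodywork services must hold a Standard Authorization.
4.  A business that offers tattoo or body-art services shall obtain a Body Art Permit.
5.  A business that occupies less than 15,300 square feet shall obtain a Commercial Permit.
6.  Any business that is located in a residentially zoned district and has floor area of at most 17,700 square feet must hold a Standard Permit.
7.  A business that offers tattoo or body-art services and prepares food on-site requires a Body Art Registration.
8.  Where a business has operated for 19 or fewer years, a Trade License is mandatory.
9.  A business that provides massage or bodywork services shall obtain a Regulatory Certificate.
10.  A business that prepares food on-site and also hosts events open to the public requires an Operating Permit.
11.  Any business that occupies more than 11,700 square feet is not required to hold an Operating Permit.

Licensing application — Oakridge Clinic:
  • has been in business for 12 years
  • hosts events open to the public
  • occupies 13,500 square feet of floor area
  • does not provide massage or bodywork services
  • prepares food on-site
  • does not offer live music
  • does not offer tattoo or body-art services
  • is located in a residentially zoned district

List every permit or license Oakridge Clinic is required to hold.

1. years in business 12 ≥ 8; prepares food on-site → Annual Certificate required.
2. prepares food on-site → exempt from Commercial Permit.
3. is located in a residentially zoned district; does not provide massage or bodywork services → Standard Authorization not required.
4. does not offer tattoo or body-art services → Body Art Permit not required.
5. floor area 13,500 square feet < 15,300 square feet → Commercial Permit required.
6. is located in a residentially zoned district; floor area 13,500 square feet ≤ 17,700 square feet → Standard Permit required.
7. does not offer tattoo or body-art services; prepares food on-site → Body Art Registration not required.
8. years in business 12 ≤ 19 → Trade License required.
9. does not provide massage or bodywork services → Regulatory Certificate not required.
10. prepares food on-site; hosts events open to the public → Operating Permit required.
11. floor area 13,500 square feet > 11,700 square feet → exempt from Operating Permit.

Annual Certificate, Standard Permit, Trade License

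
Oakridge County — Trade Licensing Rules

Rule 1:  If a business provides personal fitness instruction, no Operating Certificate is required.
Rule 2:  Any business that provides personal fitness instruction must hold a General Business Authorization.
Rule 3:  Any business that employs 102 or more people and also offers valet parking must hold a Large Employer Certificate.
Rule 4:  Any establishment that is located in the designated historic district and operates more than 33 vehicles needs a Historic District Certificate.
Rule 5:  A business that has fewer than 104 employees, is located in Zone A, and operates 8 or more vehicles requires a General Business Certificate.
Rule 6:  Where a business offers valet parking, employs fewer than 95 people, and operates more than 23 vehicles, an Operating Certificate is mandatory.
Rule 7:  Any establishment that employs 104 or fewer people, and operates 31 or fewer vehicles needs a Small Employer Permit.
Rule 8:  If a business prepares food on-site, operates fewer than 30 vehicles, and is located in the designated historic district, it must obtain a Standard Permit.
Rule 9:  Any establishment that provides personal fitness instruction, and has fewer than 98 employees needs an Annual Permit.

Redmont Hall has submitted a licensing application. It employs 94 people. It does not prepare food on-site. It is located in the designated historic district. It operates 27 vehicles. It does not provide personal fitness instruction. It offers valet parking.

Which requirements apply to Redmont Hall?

Rule 1: does not provide personal fitness instruction → Operating Certificate exemption does not apply.
Rule 2: does not provide personal fitness instruction → General Business Authorization not required.
Rule 3: employees 94 < 102; offers valet parking → Large Employer Certificate not required.
Rule 4: is located in the designated historic district; vehicles 27 ≤ 33 → Historic District Certificate not required.
Rule 5: employees 94 < 104; is located in the designated historic district (not: is located in Zone A); vehicles 27 ≥ 8 → General Business Certificate not required.
Rule 6: offers valet parking; employees 94 < 95; vehicles 27 > 23 → Operating Certificate required.
Rule 7: employees 94 ≤ 104; vehicles 27 ≤ 31 → Small Employer Permit required.
Rule 8: does not prepare food on-site; vehicles 27 < 30; is located in the designated historic district → Standard Permit not required.
Rule 9: does not provide personal fitness instruction; employees 94 < 98 → Annual Permit not required.

Operating Certificate, Small Employer Permit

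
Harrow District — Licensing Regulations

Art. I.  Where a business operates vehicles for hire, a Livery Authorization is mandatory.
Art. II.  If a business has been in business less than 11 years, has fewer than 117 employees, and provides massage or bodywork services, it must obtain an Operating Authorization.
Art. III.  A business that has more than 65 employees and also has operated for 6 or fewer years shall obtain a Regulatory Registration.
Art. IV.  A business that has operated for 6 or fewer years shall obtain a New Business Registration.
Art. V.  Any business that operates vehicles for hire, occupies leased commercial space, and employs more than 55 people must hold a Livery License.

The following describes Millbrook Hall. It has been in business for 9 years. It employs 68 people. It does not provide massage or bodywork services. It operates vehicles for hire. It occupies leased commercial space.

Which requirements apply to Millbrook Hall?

Livery Authorization, Livery License

Art. I. operates vehicles for hire → Livery Authorization required.
Art. II. years in business 9 < 11; employees 68 < 117; does not provide massage or bodywork services → Operating Authorization not required.
Art. III. employees 68 > 65; years in business 9 > 6 → Regulatory Registration not required.
Art. IV. years in business 9 > 6 → New Business Registration not required.
Art. V. operates vehicles for hire; occupies leased commercial space; employees 68 > 55 → Livery License required.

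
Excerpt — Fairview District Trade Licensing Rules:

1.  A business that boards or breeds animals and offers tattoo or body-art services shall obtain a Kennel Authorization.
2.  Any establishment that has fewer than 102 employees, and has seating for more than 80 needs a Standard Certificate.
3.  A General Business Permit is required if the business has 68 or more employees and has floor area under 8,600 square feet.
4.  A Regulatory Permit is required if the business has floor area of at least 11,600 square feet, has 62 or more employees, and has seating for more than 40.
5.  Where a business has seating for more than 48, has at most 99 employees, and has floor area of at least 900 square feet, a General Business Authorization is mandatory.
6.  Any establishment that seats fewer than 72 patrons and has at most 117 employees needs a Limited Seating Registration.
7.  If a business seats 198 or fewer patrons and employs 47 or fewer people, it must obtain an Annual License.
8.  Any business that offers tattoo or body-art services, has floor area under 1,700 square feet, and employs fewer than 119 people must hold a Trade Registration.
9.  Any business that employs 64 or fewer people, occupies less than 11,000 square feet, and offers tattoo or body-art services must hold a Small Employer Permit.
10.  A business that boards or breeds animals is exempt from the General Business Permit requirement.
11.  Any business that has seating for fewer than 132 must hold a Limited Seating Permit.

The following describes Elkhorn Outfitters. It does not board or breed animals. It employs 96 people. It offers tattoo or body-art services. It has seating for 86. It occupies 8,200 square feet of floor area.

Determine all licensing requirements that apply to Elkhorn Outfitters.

General Business Authorization, General Business Permit, Limited Seating Permit, Standard Certificate

1. does not board or breed animals; offers tattoo or body-art services → Kennel Authorization not required.
2. employees 96 < 102; seating 86 > 80 → Standard Certificate required.
3. employees 96 ≥ 68; floor area 8,200 square feet < 8,600 square feet → General Business Permit required.
4. floor area 8,200 square feet < 11,600 square feet; employees 96 ≥ 62; seating 86 > 40 → Regulatory Permit not required.
5. seating 86 > 48; employees 96 ≤ 99; floor area 8,200 square feet ≥ 900 square feet → General Business Authorization required.
6. seating 86 ≥ 72; employees 96 ≤ 117 → Limited Seating Registration not required.
7. seating 86 ≤ 198; employees 96 > 47 → Annual License not required.
8. offers tattoo or body-art services; floor area 8,200 square feet ≥ 1,700 square feet; employees 96 < 119 → Trade Registration not required.
9. employees 96 > 64; floor area 8,200 square feet < 11,000 square feet; offers tattoo or body-art services → Small Employer Permit not required.
10. does not board or breed animals → General Business Permit exemption does not apply.
11. seating 86 < 132 → Limited Seating Permit required.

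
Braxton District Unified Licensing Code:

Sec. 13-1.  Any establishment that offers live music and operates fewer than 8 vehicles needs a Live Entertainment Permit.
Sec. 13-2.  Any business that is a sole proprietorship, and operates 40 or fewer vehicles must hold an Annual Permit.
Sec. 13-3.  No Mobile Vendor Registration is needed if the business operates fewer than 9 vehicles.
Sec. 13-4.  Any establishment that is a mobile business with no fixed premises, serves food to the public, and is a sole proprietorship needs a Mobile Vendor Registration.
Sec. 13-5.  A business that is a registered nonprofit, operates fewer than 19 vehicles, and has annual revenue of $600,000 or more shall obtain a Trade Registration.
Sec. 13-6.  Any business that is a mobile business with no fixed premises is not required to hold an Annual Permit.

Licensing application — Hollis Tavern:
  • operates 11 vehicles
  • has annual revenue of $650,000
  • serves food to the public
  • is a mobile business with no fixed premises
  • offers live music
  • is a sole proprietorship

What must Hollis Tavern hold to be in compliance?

Mobile Vendor Registration

Sec. 13-1. offers live music; vehicles 11 ≥ 8 → Live Entertainment Permit not required.
Sec. 13-2. is a sole proprietorship; vehicles 11 ≤ 40 → Annual Permit required.
Sec. 13-3. vehicles 11 ≥ 9 → Mobile Vendor Registration exemption does not apply.
Sec. 13-4. is a mobile business with no fixed premises; serves food to the public; is a sole proprietorship → Mobile Vendor Registration required.
Sec. 13-5. is a sole proprietorship (not: is a registered nonprofit); vehicles 11 < 19; revenue $650,000 ≥ $600,000 → Trade Registration not required.
Sec. 13-6. is a mobile business with no fixed premises → exempt from Annual Permit.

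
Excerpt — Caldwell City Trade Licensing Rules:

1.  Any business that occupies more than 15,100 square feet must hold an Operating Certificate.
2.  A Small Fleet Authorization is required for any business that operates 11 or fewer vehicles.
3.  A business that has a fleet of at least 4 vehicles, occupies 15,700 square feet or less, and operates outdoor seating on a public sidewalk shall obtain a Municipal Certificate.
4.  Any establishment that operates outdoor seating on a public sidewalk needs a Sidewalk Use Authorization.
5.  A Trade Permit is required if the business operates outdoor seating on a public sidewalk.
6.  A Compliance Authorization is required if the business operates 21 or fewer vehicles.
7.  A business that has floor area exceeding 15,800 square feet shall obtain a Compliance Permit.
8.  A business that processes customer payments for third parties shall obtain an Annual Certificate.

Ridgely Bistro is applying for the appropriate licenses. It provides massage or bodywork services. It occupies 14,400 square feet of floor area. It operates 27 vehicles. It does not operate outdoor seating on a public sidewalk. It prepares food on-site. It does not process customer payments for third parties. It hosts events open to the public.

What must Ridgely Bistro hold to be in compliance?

1. floor area 14,400 square feet ≤ 15,100 square feet → Operating Certificate not required.
2. vehicles 27 > 11 → Small Fleet Authorization not required.
3. vehicles 27 ≥ 4; floor area 14,400 square feet ≤ 15,700 square feet; does not operate outdoor seating on a public sidewalk → Municipal Certificate not required.
4. does not operate outdoor seating on a public sidewalk → Sidewalk Use Authorization not required.
5. does not operate outdoor seating on a public sidewalk → Trade Permit not required.
6. vehicles 27 > 21 → Compliance Authorization not required.
7. floor area 14,400 square feet ≤ 15,800 square feet → Compliance Permit not required.
8. does not process customer payments for third parties → Annual Certificate not required.

None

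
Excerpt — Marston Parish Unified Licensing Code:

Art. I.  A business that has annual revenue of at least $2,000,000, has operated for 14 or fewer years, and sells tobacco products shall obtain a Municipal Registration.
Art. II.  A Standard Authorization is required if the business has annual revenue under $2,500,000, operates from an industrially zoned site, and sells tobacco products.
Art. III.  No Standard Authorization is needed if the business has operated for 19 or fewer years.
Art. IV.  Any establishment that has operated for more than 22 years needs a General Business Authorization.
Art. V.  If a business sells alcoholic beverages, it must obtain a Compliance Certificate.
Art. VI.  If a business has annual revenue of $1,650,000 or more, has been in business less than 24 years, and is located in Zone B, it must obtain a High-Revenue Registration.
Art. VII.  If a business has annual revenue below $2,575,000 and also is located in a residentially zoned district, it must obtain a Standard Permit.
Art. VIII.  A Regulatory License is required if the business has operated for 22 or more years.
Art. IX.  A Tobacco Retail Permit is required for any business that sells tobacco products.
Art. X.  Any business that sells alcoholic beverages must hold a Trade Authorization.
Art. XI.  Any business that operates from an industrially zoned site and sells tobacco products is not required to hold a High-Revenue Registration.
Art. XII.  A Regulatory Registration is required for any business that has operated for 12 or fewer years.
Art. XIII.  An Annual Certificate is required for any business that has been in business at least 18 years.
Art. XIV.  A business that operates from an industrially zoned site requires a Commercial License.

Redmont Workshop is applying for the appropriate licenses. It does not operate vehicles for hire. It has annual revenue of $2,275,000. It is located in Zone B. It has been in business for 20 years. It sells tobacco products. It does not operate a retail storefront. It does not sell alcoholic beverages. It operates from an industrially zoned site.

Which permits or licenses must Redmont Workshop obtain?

Annual Certificate, Commercial License, Standard Authorization, Tobacco Retail Permit

Art. I. revenue $2,275,000 ≥ $2,000,000; years in business 20 > 14; sells tobacco products → Municipal Registration not required.
Art. II. revenue $2,275,000 < $2,500,000; operates from an industrially zoned site; sells tobacco products → Standard Authorization required.
Art. III. years in business 20 > 19 → Standard Authorization exemption does not apply.
Art. IV. years in business 20 ≤ 22 → General Business Authorization not required.
Art. V. does not sell alcoholic beverages → Compliance Certificate not required.
Art. VI. revenue $2,275,000 ≥ $1,650,000; years in business 20 < 24; is located in Zone B → High-Revenue Registration required.
Art. VII. revenue $2,275,000 < $2,575,000; is located in Zone B (not: is located in a residentially zoned district) → Standard Permit not required.
Art. VIII. years in business 20 < 22 → Regulatory License not required.
Art. IX. sells tobacco products → Tobacco Retail Permit required.
Art. X. does not sell alcoholic beverages → Trade Authorization not required.
Art. XI. operates from an industrially zoned site; sells tobacco products → exempt from High-Revenue Registration.
Art. XII. years in business 20 > 12 → Regulatory Registration not required.
Art. XIII. years in business 20 ≥ 18 → Annual Certificate required.
Art. XIV. operates from an industrially zoned site → Commercial License required.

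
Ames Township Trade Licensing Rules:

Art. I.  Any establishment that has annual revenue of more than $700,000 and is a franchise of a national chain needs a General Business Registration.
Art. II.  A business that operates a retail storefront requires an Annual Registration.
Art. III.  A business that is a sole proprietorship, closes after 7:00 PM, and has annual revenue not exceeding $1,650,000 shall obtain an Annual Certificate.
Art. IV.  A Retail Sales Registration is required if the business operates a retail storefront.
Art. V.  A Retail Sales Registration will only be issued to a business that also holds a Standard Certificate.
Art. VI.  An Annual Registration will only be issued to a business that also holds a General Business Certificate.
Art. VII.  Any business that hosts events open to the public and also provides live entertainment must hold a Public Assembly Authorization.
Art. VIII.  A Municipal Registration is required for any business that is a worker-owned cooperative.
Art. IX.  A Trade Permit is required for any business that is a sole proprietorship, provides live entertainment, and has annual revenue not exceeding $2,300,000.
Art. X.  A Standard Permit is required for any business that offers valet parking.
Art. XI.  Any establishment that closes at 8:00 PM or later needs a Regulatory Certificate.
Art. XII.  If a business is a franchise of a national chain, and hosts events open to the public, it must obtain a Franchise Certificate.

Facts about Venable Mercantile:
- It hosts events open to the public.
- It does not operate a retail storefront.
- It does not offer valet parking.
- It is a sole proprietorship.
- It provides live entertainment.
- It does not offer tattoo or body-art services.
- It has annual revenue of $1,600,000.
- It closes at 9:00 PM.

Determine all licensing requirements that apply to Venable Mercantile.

Art. I. revenue $1,600,000 > $700,000; is a sole proprietorship (not: is a franchise of a national chain) → General Business Registration not required.
Art. II. does not operate a retail storefront → Annual Registration not required.
Art. III. is a sole proprietorship; closes 9:00 PM, after 7:00 PM; revenue $1,600,000 ≤ $1,650,000 → Annual Certificate required.
Art. IV. does not operate a retail storefront → Retail Sales Registration not required.
Art. V. Retail Sales Registration is not required → no effect.
Art. VI. Annual Registration is not required → no effect.
Art. VII. hosts events open to the public; provides live entertainment → Public Assembly Authorization required.
Art. VIII. is a sole proprietorship (not: is a worker-owned cooperative) → Municipal Registration not required.
Art. IX. is a sole proprietorship; provides live entertainment; revenue $1,600,000 ≤ $2,300,000 → Trade Permit required.
Art. X. does not offer valet parking → Standard Permit not required.
Art. XI. closes 9:00 PM, after 8:00 PM → Regulatory Certificate required.
Art. XII. is a sole proprietorship (not: is a franchise of a national chain); hosts events open to the public → Franchise Certificate not required.

Annual Certificate, Public Assembly Authorization, Regulatory Certificate, Trade Permit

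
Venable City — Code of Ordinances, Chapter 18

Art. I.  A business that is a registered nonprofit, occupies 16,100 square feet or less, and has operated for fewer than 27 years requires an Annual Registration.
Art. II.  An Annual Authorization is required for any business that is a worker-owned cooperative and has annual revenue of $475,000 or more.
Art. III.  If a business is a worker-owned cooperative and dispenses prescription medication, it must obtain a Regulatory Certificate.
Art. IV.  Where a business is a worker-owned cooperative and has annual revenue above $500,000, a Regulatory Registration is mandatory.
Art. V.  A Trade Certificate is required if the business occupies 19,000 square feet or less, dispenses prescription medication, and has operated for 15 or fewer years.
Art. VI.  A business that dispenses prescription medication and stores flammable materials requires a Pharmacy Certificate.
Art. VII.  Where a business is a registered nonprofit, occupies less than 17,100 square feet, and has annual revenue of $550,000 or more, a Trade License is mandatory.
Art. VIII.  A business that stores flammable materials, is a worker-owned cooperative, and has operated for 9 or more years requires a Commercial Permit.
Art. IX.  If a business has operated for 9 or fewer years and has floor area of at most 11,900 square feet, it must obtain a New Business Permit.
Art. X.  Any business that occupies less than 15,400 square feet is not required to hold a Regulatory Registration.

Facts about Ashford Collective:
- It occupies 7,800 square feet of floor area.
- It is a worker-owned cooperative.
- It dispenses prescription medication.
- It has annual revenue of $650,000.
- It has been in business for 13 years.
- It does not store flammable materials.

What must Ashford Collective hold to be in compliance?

Art. I. is a worker-owned cooperative (not: is a registered nonprofit); floor area 7,800 square feet ≤ 16,100 square feet; years in business 13 < 27 → Annual Registration not required.
Art. II. is a worker-owned cooperative; revenue $650,000 ≥ $475,000 → Annual Authorization required.
Art. III. is a worker-owned cooperative; dispenses prescription medication → Regulatory Certificate required.
Art. IV. is a worker-owned cooperative; revenue $650,000 > $500,000 → Regulatory Registration required.
Art. V. floor area 7,800 square feet ≤ 19,000 square feet; dispenses prescription medication; years in business 13 ≤ 15 → Trade Certificate required.
Art. VI. dispenses prescription medication; does not store flammable materials → Pharmacy Certificate not required.
Art. VII. is a worker-owned cooperative (not: is a registered nonprofit); floor area 7,800 square feet < 17,100 square feet; revenue $650,000 ≥ $550,000 → Trade License not required.
Art. VIII. does not store flammable materials; is a worker-owned cooperative; years in business 13 ≥ 9 → Commercial Permit not required.
Art. IX. years in business 13 > 9; floor area 7,800 square feet ≤ 11,900 square feet → New Business Permit not required.
Art. X. floor area 7,800 square feet < 15,400 square feet → exempt from Regulatory Registration.

Annual Authorization, Regulatory Certificate, Trade Certificate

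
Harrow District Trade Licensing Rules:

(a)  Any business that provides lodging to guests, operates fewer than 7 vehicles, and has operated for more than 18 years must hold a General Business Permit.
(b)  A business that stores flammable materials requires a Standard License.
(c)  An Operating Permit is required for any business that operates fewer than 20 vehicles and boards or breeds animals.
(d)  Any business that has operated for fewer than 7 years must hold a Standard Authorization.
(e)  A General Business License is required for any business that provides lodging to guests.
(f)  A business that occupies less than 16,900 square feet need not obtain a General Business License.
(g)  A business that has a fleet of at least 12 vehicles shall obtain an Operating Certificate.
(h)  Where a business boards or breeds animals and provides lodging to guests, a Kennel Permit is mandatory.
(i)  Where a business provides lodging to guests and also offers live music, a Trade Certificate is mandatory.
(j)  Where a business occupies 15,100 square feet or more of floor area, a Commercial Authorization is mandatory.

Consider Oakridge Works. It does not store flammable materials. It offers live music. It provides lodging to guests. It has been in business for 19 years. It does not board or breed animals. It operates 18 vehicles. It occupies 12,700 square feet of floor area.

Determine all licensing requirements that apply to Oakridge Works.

(a) provides lodging to guests; vehicles 18 ≥ 7; years in business 19 > 18 → General Business Permit not required.
(b) does not store flammable materials → Standard License not required.
(c) vehicles 18 < 20; does not board or breed animals → Operating Permit not required.
(d) years in business 19 ≥ 7 → Standard Authorization not required.
(e) provides lodging to guests → General Business License required.
(f) floor area 12,700 square feet < 16,900 square feet → exempt from General Business License.
(g) vehicles 18 ≥ 12 → Operating Certificate required.
(h) does not board or breed animals; provides lodging to guests → Kennel Permit not required.
(i) provides lodging to guests; offers live music → Trade Certificate required.
(j) floor area 12,700 square feet < 15,100 square feet → Commercial Authorization not required.

Operating Certificate, Trade Certificate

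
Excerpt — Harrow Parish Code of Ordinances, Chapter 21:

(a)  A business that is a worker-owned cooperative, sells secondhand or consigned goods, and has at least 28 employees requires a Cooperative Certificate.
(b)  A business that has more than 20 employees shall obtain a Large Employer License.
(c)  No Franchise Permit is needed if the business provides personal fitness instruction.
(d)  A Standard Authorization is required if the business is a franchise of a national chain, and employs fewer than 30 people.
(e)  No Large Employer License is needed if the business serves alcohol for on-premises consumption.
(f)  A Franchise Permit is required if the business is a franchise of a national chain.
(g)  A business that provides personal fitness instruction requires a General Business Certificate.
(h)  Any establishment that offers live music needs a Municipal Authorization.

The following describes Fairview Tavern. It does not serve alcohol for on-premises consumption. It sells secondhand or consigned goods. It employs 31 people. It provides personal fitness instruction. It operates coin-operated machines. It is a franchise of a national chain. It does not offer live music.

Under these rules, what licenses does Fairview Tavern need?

(a) is a franchise of a national chain (not: is a worker-owned cooperative); sells secondhand or consigned goods; employees 31 ≥ 28 → Cooperative Certificate not required.
(b) employees 31 > 20 → Large Employer License required.
(c) provides personal fitness instruction → exempt from Franchise Permit.
(d) is a franchise of a national chain; employees 31 ≥ 30 → Standard Authorization not required.
(e) does not serve alcohol for on-premises consumption → Large Employer License exemption does not apply.
(f) is a franchise of a national chain → Franchise Permit required.
(g) provides personal fitness instruction → General Business Certificate required.
(h) does not offer live music → Municipal Authorization not required.

General Business Certificate, Large Employer License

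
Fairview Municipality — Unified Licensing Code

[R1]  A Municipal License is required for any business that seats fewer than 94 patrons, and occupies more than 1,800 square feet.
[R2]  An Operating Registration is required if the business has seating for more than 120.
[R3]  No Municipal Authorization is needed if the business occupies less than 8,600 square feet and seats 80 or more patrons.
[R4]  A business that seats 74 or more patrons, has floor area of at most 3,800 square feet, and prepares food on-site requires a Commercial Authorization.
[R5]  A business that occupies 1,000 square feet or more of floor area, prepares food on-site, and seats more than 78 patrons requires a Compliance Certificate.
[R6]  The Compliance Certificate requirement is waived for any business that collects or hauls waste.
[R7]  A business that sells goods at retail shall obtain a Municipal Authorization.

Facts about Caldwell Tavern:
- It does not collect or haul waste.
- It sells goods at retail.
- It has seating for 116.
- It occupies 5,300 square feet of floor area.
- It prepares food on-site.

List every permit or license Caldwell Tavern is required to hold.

Compliance Certificate

[R1] seating 116 ≥ 94; floor area 5,300 square feet > 1,800 square feet → Municipal License not required.
[R2] seating 116 ≤ 120 → Operating Registration not required.
[R3] floor area 5,300 square feet < 8,600 square feet; seating 116 ≥ 80 → exempt from Municipal Authorization.
[R4] seating 116 ≥ 74; floor area 5,300 square feet > 3,800 square feet; prepares food on-site → Commercial Authorization not required.
[R5] floor area 5,300 square feet ≥ 1,000 square feet; prepares food on-site; seating 116 > 78 → Compliance Certificate required.
[R6] does not collect or haul waste → Compliance Certificate exemption does not apply.
[R7] sells goods at retail → Municipal Authorization required.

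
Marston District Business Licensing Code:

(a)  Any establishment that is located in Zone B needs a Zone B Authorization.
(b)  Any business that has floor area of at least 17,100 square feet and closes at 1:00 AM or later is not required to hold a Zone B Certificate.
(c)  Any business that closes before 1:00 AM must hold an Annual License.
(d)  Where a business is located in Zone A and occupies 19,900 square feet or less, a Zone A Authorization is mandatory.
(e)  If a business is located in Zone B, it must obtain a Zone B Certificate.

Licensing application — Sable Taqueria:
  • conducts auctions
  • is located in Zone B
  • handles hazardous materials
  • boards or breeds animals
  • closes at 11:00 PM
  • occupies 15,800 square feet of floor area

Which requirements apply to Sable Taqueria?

(a) is located in Zone B → Zone B Authorization required.
(b) floor area 15,800 square feet < 17,100 square feet; closes 11:00 PM, at/before 1:00 AM → Zone B Certificate exemption does not apply.
(c) closes 11:00 PM, at/before 1:00 AM → Annual License required.
(d) is located in Zone B (not: is located in Zone A); floor area 15,800 square feet ≤ 19,900 square feet → Zone A Authorization not required.
(e) is located in Zone B → Zone B Certificate required.

Annual License, Zone B Authorization, Zone B Certificate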